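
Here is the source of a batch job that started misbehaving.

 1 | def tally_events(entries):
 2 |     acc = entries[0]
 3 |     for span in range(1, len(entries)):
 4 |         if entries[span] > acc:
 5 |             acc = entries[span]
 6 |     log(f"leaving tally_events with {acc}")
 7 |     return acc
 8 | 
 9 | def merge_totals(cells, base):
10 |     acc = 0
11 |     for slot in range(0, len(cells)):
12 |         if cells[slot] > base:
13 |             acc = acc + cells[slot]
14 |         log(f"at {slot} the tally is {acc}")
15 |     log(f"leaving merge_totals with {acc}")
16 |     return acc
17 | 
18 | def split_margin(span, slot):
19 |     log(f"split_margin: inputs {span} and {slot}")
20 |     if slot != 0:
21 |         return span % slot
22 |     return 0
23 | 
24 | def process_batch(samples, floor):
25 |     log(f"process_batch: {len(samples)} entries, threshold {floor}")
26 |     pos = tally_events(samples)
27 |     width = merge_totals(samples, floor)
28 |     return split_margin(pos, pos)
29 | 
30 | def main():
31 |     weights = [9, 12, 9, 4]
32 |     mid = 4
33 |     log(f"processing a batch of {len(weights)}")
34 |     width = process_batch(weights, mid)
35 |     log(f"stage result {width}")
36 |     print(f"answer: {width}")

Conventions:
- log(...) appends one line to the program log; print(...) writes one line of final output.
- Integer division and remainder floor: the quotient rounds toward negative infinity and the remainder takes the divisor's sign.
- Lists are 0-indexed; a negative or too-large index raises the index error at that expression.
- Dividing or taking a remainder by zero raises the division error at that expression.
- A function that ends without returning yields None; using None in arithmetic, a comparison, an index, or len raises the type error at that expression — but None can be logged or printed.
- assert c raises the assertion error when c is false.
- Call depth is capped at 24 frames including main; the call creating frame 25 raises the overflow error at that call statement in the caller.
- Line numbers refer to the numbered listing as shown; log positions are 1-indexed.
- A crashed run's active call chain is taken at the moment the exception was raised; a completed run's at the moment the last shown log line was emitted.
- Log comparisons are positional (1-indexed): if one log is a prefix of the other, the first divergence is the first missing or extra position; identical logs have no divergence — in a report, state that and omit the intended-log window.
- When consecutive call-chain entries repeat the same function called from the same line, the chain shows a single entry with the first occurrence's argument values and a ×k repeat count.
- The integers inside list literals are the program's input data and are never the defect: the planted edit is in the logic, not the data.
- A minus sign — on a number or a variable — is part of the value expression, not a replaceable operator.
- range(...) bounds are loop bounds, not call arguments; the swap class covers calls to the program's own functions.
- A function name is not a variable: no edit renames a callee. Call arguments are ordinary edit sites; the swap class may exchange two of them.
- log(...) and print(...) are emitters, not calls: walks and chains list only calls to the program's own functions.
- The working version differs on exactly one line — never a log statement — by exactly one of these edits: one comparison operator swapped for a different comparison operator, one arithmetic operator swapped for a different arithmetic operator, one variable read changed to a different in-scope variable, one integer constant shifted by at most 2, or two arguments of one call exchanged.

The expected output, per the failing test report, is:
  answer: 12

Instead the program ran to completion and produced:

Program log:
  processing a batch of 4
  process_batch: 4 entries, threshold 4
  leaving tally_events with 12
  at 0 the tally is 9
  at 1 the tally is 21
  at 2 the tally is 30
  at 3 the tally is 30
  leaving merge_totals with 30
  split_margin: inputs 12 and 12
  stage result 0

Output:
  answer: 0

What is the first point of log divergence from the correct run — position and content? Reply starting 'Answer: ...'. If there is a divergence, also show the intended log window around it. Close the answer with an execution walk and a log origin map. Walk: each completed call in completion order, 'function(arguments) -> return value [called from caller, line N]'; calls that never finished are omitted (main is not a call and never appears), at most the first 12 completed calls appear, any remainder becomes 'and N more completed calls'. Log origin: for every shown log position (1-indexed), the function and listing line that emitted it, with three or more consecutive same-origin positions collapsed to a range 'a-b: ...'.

Answer: position 9; shown 'split_margin: inputs 12 and 12' vs intended 'split_margin: inputs 12 and 30'.
Intended log window:
  7: at 3 the tally is 30
  8: leaving merge_totals with 30
  9: split_margin: inputs 12 and 30
  10: stage result 12
Execution walk:
  tally_events([9, 12, 9, 4]) -> 12  [called from process_batch, line 26]
  merge_totals([9, 12, 9, 4], 4) -> 30  [called from process_batch, line 27]
  split_margin(12, 12) -> 0  [called from process_batch, line 28]
  process_batch([9, 12, 9, 4], 4) -> 0  [called from main, line 34]
Log origins:
  1: emitted by main (line 33)
  2: emitted by process_batch (line 25)
  3: emitted by tally_events (line 6)
  4-7: emitted by merge_totals (line 14)
  8: emitted by merge_totals (line 15)
  9: emitted by split_margin (line 19)
  10: emitted by main (line 35)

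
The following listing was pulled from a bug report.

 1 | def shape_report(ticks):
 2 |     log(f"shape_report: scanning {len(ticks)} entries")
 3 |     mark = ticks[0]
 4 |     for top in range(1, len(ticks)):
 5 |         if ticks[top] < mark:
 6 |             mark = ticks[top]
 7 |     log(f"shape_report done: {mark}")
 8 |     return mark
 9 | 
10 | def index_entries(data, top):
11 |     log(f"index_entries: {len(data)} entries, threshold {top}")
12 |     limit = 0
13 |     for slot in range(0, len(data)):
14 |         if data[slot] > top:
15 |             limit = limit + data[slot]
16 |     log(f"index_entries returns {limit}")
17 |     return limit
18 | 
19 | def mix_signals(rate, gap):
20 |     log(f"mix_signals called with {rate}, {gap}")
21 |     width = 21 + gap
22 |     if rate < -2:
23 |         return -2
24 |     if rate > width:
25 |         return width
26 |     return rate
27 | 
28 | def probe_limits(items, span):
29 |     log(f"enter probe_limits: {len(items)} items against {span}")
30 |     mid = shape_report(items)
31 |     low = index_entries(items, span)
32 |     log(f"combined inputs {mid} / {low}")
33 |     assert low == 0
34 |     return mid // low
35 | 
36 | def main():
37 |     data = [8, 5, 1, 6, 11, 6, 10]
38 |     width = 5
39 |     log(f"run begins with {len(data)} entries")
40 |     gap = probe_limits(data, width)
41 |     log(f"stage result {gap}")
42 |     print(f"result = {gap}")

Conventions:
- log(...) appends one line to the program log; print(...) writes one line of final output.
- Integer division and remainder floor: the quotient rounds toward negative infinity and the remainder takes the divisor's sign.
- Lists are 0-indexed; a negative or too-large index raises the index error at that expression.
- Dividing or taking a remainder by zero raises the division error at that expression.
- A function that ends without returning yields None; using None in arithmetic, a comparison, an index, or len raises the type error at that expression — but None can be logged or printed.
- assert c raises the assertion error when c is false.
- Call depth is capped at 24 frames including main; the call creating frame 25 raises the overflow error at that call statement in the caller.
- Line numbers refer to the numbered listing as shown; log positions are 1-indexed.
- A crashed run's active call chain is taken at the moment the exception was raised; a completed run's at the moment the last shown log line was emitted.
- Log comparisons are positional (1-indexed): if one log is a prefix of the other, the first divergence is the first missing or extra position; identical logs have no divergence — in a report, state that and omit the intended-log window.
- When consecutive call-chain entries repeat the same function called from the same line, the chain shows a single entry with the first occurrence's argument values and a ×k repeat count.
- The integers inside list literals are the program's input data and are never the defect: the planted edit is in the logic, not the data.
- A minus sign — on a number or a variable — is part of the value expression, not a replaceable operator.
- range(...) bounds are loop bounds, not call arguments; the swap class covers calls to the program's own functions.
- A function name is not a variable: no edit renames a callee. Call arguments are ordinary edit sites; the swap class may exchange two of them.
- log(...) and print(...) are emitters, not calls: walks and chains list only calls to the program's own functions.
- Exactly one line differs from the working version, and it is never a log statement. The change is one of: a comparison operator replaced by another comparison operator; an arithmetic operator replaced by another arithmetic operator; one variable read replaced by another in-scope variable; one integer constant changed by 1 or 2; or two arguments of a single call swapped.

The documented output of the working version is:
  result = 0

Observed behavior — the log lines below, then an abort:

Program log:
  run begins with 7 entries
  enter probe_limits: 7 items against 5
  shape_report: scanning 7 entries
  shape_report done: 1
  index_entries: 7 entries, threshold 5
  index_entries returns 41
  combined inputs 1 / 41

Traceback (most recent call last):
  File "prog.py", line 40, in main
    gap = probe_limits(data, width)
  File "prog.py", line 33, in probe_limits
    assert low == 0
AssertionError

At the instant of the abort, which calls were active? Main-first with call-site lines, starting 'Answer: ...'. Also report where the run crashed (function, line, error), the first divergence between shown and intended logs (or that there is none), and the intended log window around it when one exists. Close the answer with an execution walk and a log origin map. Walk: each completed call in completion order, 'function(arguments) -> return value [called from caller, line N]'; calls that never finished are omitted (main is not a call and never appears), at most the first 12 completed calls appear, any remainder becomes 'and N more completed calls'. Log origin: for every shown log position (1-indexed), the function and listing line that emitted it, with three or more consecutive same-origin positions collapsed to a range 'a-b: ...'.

Answer: main -> probe_limits (called at line 40).
Key observation: After 7 matching log lines the faulty run goes silent, while the working version continues with 'stage result 0'.
Crash: probe_limits, line 33, AssertionError.
First divergence: position 8; the shown log stops at 7 lines while the working version next logs 'stage result 0'.
Intended log window:
  6: index_entries returns 41
  7: combined inputs 1 / 41
  8: stage result 0
Execution walk:
  shape_report([8, 5, 1, 6, 11, 6, 10]) -> 1  [called from probe_limits, line 30]
  index_entries([8, 5, 1, 6, 11, 6, 10], 5) -> 41  [called from probe_limits, line 31]
Origin of each log line:
  1: emitted by main (line 39)
  2: emitted by probe_limits (line 29)
  3: emitted by shape_report (line 2)
  4: emitted by shape_report (line 7)
  5: emitted by index_entries (line 11)
  6: emitted by index_entries (line 16)
  7: emitted by probe_limits (line 32)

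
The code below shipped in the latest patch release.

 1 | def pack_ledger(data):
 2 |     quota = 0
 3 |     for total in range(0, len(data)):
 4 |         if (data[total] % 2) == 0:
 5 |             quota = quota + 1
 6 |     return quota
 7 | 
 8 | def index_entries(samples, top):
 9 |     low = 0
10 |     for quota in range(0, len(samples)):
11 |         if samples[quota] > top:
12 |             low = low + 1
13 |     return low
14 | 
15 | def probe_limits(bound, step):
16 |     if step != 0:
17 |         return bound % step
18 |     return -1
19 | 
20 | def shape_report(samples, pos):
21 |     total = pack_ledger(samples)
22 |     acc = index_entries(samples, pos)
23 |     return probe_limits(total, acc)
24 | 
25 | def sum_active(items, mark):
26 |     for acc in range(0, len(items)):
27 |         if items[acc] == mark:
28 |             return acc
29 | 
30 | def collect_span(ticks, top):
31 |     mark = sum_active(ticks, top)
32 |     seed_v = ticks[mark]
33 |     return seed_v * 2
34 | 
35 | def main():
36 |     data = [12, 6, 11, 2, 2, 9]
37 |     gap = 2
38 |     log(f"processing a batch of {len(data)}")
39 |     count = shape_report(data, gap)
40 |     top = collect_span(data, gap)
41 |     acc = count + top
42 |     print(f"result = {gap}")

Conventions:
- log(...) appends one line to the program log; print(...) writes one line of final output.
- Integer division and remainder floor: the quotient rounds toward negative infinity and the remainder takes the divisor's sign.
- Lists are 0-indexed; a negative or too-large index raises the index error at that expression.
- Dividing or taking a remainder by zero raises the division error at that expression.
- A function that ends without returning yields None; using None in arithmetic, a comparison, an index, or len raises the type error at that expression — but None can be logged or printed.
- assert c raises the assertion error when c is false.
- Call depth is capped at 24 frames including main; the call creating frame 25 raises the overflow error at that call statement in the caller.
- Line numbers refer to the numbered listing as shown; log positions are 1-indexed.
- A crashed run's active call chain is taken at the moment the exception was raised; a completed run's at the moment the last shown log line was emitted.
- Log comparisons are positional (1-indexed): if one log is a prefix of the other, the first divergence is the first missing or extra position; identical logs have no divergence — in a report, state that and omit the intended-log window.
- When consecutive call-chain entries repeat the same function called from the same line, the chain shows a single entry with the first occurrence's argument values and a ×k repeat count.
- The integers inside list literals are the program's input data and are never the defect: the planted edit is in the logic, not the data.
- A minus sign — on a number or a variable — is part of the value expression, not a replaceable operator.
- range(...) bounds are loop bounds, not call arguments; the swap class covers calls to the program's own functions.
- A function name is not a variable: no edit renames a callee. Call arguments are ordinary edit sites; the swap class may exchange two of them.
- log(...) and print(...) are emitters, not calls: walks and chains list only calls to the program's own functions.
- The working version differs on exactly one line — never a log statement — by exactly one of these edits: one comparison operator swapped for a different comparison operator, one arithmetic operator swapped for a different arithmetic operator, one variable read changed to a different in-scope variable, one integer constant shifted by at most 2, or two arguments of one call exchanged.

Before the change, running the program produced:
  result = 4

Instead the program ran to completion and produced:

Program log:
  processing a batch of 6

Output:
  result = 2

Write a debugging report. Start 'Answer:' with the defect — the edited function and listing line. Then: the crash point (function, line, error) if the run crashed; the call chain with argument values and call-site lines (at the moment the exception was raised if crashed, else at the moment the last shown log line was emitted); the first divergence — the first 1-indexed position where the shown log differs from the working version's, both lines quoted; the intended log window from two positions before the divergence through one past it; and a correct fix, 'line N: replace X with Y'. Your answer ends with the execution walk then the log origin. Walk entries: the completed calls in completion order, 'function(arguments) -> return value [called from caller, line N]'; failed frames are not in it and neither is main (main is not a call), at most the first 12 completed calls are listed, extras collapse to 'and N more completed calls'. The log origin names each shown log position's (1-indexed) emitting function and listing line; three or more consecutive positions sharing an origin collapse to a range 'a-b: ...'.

Answer: the defect is in main at line 42.
Key fact: Every logged value matches the working version; the printed result is what differs.
Call chain: main.
First divergence: none (the log streams are identical).
Execution walk:
  pack_ledger([12, 6, 11, 2, 2, 9]) -> 4  [called from shape_report, line 21]
  index_entries([12, 6, 11, 2, 2, 9], 2) -> 4  [called from shape_report, line 22]
  probe_limits(4, 4) -> 0  [called from shape_report, line 23]
  shape_report([12, 6, 11, 2, 2, 9], 2) -> 0  [called from main, line 39]
  sum_active([12, 6, 11, 2, 2, 9], 2) -> 3  [called from collect_span, line 31]
  collect_span([12, 6, 11, 2, 2, 9], 2) -> 4  [called from main, line 40]
Log origin:
  1 — main, line 38
A correct fix: line 42: replace `gap` with `acc`.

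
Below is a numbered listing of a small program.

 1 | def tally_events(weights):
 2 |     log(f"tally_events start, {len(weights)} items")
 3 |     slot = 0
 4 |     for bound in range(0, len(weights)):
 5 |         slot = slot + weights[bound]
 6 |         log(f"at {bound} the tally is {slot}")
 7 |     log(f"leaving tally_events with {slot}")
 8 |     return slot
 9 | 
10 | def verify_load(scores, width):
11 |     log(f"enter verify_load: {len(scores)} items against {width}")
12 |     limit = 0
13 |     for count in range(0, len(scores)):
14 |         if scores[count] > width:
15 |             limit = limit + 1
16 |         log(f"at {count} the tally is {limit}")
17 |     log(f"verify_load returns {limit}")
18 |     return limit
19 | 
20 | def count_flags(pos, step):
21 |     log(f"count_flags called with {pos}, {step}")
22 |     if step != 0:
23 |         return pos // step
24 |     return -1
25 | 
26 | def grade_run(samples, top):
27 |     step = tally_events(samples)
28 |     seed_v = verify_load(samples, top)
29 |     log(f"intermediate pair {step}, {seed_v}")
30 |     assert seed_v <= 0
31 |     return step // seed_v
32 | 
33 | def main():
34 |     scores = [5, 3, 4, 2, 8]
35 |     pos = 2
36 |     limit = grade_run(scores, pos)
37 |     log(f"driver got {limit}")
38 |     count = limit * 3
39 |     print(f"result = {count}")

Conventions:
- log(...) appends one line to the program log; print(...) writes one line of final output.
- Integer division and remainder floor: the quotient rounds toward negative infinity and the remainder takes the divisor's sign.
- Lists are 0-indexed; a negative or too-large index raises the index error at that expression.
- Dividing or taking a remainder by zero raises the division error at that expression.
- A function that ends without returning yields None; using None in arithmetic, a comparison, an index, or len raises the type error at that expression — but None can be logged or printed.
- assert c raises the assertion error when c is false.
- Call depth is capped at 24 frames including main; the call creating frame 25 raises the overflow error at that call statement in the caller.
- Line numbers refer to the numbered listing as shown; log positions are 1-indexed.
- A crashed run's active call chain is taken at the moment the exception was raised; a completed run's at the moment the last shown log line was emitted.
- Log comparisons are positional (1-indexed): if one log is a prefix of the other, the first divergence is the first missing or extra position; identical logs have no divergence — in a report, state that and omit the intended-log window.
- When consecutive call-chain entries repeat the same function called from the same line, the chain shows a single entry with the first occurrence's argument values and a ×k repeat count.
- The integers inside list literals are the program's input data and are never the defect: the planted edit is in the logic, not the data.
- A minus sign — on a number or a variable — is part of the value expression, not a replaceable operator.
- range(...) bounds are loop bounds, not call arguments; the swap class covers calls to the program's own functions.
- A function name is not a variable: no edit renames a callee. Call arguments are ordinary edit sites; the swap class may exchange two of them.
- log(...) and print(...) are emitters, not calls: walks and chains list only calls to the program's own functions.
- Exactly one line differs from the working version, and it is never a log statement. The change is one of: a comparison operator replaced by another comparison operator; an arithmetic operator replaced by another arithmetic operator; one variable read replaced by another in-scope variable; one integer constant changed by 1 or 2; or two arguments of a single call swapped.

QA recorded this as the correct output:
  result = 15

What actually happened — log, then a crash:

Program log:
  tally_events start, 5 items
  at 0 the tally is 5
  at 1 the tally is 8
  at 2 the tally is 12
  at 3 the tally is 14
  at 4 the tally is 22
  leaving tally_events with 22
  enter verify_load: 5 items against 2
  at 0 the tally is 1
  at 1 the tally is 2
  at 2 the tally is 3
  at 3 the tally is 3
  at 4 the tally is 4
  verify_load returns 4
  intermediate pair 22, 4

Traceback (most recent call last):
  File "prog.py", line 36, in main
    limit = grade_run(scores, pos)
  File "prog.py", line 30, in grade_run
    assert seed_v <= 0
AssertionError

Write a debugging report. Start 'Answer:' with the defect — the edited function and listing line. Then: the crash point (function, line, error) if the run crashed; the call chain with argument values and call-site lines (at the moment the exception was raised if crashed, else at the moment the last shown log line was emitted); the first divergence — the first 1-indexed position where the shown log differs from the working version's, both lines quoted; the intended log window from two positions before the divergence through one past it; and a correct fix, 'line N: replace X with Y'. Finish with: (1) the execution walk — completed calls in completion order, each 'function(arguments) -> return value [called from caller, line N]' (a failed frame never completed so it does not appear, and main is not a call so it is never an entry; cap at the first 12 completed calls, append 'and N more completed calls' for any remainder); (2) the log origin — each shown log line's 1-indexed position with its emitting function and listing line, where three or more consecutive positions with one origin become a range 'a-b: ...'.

Answer: the defect is in grade_run at line 30.
Key observation: Only 15 log lines were emitted before the run died; the intended continuation was 'driver got 5'.
Crash: grade_run, line 30, AssertionError.
Call chain: main -> grade_run([5, 3, 4, 2, 8], 2) (called at line 36).
First divergence: position 16 — after 15 matching lines the faulty run goes silent; intended next line 'driver got 5'.
Intended log window:
  14: verify_load returns 4
  15: intermediate pair 22, 4
  16: driver got 5
Execution walk:
  tally_events([5, 3, 4, 2, 8]) -> 22  [called from grade_run, line 27]
  verify_load([5, 3, 4, 2, 8], 2) -> 4  [called from grade_run, line 28]
Log origin:
  1: emitted by tally_events (line 2)
  2-6: emitted by tally_events (line 6)
  7: emitted by tally_events (line 7)
  8: emitted by verify_load (line 11)
  9-13: emitted by verify_load (line 16)
  14: emitted by verify_load (line 17)
  15: emitted by grade_run (line 29)
A correct fix: line 30: replace `<=` with `>`.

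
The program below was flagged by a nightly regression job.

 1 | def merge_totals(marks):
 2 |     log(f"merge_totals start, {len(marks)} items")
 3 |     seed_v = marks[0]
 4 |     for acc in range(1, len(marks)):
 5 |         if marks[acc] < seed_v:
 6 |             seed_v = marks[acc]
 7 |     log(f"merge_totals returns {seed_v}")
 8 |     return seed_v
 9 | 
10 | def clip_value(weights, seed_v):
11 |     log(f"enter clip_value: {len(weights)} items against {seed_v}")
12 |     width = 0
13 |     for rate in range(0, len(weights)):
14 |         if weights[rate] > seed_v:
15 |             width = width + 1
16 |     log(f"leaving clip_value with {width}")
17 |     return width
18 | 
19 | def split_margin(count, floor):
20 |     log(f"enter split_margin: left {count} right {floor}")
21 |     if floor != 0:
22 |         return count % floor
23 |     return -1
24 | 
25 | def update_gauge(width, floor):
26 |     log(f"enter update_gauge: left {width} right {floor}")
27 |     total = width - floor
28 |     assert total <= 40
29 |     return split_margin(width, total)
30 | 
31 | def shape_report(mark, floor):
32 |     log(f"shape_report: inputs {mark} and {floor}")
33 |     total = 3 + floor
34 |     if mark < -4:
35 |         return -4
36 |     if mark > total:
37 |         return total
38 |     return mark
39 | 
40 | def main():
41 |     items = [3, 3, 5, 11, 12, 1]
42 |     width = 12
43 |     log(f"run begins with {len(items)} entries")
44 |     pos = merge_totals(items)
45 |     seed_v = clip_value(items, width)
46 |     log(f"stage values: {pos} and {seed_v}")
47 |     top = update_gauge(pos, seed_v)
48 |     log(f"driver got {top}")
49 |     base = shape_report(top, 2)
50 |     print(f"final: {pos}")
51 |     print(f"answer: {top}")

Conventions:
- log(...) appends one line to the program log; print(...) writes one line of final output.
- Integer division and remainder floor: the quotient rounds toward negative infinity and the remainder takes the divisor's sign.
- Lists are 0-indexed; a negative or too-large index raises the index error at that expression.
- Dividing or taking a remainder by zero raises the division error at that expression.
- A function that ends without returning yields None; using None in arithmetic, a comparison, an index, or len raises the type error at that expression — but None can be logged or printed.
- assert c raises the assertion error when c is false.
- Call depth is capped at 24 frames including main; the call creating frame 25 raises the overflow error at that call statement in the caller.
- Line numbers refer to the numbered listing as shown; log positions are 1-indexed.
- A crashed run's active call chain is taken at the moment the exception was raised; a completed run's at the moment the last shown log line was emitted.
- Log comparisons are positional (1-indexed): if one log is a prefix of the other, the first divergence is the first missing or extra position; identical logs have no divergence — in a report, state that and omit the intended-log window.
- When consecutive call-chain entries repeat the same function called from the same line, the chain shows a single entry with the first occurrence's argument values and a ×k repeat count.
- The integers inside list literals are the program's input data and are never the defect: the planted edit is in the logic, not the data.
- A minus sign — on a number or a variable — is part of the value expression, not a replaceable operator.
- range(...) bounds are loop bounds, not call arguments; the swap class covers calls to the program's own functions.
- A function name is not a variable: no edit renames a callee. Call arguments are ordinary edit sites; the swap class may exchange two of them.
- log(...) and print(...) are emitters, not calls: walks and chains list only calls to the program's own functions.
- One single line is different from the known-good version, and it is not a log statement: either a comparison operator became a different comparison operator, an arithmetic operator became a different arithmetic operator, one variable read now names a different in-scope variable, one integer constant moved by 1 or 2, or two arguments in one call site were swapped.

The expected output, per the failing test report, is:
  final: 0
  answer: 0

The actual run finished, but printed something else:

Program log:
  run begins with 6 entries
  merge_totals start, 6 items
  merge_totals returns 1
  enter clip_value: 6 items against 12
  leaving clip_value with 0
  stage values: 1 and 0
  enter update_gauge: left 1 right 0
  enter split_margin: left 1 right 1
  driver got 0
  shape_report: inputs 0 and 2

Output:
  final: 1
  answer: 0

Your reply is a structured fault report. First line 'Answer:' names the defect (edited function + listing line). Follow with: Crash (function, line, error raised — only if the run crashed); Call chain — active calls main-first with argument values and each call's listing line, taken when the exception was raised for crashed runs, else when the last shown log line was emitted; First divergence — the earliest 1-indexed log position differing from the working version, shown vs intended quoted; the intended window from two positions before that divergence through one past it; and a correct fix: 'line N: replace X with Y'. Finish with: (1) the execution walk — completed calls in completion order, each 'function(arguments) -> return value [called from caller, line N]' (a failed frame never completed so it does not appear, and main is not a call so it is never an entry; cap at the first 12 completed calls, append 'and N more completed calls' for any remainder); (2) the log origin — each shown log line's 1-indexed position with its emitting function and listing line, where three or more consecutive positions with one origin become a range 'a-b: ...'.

Answer: the defect is in main at line 50.
Key fact: Log streams are identical — the defect surfaces only in the printed output.
Call chain: main -> shape_report(0, 2) (called at line 49).
First divergence: none — the logs agree in full.
Execution walk:
  merge_totals([3, 3, 5, 11, 12, 1]) -> 1  [called from main, line 44]
  clip_value([3, 3, 5, 11, 12, 1], 12) -> 0  [called from main, line 45]
  split_margin(1, 1) -> 0  [called from update_gauge, line 29]
  update_gauge(1, 0) -> 0  [called from main, line 47]
  shape_report(0, 2) -> 0  [called from main, line 49]
Log line origins:
  1: emitted by main (line 43)
  2: emitted by merge_totals (line 2)
  3: emitted by merge_totals (line 7)
  4: emitted by clip_value (line 11)
  5: emitted by clip_value (line 16)
  6: emitted by main (line 46)
  7: emitted by update_gauge (line 26)
  8: emitted by split_margin (line 20)
  9: emitted by main (line 48)
  10: emitted by shape_report (line 32)
A correct fix: line 50: replace `pos` with `base`.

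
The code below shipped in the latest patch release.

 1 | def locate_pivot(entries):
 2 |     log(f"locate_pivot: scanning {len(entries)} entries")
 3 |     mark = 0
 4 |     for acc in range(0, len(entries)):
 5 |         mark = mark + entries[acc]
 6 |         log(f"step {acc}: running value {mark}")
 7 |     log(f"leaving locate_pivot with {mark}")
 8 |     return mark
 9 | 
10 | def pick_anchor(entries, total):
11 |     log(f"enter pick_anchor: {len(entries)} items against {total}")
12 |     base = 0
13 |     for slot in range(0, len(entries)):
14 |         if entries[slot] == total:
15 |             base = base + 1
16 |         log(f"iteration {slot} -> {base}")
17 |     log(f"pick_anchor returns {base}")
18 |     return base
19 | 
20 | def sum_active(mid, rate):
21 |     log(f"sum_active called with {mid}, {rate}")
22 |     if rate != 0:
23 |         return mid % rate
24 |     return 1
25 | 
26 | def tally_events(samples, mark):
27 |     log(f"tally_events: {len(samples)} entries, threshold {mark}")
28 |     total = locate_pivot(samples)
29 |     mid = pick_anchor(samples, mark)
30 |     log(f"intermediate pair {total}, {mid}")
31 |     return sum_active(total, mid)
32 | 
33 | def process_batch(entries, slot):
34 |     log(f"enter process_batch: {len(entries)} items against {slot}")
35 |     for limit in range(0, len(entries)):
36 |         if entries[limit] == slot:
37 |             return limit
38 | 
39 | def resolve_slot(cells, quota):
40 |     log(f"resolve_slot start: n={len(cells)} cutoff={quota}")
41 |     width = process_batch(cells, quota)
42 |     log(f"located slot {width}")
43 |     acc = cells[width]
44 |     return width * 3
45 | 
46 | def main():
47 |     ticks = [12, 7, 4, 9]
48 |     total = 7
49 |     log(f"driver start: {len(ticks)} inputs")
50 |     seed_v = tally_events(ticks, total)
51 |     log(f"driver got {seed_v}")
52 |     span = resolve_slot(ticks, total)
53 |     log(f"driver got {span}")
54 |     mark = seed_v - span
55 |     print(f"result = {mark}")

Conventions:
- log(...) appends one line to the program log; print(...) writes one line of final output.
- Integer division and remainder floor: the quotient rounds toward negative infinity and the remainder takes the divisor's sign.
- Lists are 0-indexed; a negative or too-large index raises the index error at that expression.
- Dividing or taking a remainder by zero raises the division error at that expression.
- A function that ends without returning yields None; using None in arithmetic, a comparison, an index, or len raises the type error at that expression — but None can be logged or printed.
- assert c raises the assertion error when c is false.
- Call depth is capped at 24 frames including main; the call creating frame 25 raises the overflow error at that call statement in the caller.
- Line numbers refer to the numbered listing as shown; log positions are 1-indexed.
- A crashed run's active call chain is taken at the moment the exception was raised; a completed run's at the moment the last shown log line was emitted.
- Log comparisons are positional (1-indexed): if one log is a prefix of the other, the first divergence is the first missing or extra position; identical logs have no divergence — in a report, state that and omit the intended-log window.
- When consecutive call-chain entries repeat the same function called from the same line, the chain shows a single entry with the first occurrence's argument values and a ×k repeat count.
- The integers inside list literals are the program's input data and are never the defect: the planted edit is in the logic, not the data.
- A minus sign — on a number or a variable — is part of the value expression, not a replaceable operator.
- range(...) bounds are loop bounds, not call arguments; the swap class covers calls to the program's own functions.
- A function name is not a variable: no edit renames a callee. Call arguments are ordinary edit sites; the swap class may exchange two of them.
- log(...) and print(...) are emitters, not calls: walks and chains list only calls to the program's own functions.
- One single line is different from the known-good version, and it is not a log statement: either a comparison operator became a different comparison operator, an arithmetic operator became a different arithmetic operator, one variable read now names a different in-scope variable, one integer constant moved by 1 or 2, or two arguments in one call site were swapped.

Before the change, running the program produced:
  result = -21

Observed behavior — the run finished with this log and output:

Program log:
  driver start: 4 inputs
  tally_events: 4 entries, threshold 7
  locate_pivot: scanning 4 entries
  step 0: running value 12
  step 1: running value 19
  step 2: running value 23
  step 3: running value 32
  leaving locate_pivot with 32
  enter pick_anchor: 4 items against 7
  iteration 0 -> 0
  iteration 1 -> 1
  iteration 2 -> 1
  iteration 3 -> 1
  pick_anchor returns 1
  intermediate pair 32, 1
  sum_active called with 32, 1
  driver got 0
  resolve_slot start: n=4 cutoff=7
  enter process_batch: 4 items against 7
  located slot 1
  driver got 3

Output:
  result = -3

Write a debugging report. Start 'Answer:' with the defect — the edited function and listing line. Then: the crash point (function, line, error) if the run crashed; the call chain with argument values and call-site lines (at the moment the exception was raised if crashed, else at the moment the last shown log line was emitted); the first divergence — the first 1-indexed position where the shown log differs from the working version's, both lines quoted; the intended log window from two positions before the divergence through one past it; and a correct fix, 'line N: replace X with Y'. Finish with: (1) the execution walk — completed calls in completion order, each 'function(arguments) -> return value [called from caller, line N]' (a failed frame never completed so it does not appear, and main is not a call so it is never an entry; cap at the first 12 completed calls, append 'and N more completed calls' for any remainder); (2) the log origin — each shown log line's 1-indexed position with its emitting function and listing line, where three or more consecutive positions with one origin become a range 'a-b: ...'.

Answer: the defect is in resolve_slot at line 44.
Key fact: The log first diverges at position 21: the faulty run prints 'driver got 3' where the working version prints 'driver got 21'.
Call chain: main.
First divergence: position 21; shown 'driver got 3' vs intended 'driver got 21'.
Intended log window:
  19: enter process_batch: 4 items against 7
  20: located slot 1
  21: driver got 21
Execution walk:
  locate_pivot([12, 7, 4, 9]) -> 32  [called from tally_events, line 28]
  pick_anchor([12, 7, 4, 9], 7) -> 1  [called from tally_events, line 29]
  sum_active(32, 1) -> 0  [called from tally_events, line 31]
  tally_events([12, 7, 4, 9], 7) -> 0  [called from main, line 50]
  process_batch([12, 7, 4, 9], 7) -> 1  [called from resolve_slot, line 41]
  resolve_slot([12, 7, 4, 9], 7) -> 3  [called from main, line 52]
Log origin:
  1: from main, line 49
  2: from tally_events, line 27
  3: from locate_pivot, line 2
  4-7: from locate_pivot, line 6
  8: from locate_pivot, line 7
  9: from pick_anchor, line 11
  10-13: from pick_anchor, line 16
  14: from pick_anchor, line 17
  15: from tally_events, line 30
  16: from sum_active, line 21
  17: from main, line 51
  18: from resolve_slot, line 40
  19: from process_batch, line 34
  20: from resolve_slot, line 42
  21: from main, line 53
A correct fix: line 44: replace `width` with `acc`.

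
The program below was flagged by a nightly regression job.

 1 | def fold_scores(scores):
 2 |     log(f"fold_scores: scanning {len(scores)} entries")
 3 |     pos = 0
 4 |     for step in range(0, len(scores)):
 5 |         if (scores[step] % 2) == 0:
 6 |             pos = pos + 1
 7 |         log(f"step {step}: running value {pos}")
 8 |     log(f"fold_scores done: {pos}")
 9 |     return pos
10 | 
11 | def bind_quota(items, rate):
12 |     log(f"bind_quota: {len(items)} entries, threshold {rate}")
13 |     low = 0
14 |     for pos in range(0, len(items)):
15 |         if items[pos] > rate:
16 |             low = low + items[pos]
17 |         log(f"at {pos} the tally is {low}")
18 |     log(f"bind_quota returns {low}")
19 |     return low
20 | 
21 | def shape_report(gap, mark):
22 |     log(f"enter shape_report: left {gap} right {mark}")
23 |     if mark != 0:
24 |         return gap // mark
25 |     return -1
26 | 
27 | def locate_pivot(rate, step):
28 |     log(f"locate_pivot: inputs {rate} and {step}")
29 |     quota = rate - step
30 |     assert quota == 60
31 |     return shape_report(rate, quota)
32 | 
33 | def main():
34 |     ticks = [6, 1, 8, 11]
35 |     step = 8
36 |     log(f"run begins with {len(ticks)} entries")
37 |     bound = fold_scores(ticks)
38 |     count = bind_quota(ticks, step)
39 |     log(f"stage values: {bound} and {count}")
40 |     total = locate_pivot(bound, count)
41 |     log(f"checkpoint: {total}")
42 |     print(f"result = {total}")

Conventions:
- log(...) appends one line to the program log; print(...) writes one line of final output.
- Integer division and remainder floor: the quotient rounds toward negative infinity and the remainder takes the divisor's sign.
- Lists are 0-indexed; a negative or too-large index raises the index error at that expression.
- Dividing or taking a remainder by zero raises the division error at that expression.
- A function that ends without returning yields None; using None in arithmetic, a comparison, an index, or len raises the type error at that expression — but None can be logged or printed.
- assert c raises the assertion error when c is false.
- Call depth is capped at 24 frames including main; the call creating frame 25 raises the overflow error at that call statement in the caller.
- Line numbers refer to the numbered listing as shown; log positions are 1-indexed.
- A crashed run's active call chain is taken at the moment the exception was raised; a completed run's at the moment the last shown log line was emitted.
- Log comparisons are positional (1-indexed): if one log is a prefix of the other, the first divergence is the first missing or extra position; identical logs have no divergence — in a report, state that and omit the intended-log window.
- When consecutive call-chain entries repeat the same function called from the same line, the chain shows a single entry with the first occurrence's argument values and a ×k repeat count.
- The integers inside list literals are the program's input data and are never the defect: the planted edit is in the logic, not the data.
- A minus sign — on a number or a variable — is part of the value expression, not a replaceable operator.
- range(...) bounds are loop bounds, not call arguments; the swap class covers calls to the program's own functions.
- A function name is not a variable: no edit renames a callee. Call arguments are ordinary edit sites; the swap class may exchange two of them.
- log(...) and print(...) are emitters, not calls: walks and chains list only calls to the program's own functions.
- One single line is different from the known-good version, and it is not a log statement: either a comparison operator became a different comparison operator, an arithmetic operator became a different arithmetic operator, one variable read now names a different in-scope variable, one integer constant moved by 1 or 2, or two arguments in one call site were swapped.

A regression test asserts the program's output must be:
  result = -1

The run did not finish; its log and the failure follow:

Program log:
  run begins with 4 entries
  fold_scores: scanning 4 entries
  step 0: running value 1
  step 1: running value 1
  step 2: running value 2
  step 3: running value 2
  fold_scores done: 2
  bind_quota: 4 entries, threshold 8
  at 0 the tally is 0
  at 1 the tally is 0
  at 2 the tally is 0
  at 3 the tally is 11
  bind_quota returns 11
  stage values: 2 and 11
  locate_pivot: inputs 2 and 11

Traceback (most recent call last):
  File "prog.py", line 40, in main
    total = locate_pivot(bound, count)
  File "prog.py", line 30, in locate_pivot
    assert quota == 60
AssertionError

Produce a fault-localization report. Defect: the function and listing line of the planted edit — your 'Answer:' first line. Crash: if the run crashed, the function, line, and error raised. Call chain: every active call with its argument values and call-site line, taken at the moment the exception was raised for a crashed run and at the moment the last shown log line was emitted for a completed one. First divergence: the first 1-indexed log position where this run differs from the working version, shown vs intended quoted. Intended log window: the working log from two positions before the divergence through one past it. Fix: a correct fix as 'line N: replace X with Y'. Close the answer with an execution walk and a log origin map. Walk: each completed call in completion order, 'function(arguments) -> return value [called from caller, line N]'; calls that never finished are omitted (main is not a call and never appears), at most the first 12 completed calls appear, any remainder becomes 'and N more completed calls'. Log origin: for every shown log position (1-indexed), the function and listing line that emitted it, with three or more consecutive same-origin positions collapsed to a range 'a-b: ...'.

Answer: the defect is in locate_pivot at line 30.
Core observation: The log ends early — 15 lines, where the working version next logs 'enter shape_report: left 2 right -9'.
Crash: locate_pivot, line 30, AssertionError.
Call chain: main -> locate_pivot(2, 11) (called at line 40).
First divergence: position 16; the shown log stops at 15 lines while the working version next logs 'enter shape_report: left 2 right -9'.
Intended log window:
  14: stage values: 2 and 11
  15: locate_pivot: inputs 2 and 11
  16: enter shape_report: left 2 right -9
  17: checkpoint: -1
Execution walk:
  fold_scores([6, 1, 8, 11]) -> 2  [called from main, line 37]
  bind_quota([6, 1, 8, 11], 8) -> 11  [called from main, line 38]
Log origin:
  1: emitted by main (line 36)
  2: emitted by fold_scores (line 2)
  3-6: emitted by fold_scores (line 7)
  7: emitted by fold_scores (line 8)
  8: emitted by bind_quota (line 12)
  9-12: emitted by bind_quota (line 17)
  13: emitted by bind_quota (line 18)
  14: emitted by main (line 39)
  15: emitted by locate_pivot (line 28)
A correct fix: line 30: replace `==` with `<=`.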